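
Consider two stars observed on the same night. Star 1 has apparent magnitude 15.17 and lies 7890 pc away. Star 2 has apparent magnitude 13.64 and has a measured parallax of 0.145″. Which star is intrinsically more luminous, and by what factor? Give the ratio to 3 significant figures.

Star 1 is more luminous, by a factor of 320000.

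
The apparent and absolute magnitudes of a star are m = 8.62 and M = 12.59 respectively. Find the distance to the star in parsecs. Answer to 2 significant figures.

d ≈ 1.6 pc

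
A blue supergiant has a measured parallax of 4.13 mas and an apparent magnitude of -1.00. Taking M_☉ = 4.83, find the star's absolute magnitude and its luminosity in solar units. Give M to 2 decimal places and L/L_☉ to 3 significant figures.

M ≈ -7.92; L/L_☉ ≈ 126000

d = 1/p = 1000/4.13 mas = 242.1 pc
M = m − 5 log₁₀ d + 5 = -1.00 − 5·2.3840 + 5 = -7.920
M − M_☉ = -7.920 − 4.83 = -12.750
L/L_☉ = 10^(−0.4 × -12.750) = 125900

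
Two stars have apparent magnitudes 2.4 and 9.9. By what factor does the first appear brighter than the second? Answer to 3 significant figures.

1000

Magnitude difference = -7.5
Flux ratio = 10^(−0.4 Δm) = 10^(−0.4 × -7.5) = 10^3.000 = 1000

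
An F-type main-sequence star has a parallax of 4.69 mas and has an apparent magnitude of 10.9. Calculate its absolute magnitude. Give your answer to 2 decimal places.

M ≈ 4.26

p = 4.69 mas = 4.69×10^-3″ → d = 1/p = 213.2 pc
5 log₁₀(d/10 pc) = 5 log₁₀(213.2) − 5 = 6.644
M = m − 5 log₁₀(d/10) = 10.9 − 6.644 = 4.256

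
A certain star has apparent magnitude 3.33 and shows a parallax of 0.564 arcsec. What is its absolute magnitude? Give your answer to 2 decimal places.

M ≈ 7.09

d = 1/p = 1/0.564″ = 1.773 pc
5 log₁₀(d/10 pc) = 5 log₁₀(1.773) − 5 = -3.756
M = m − 5 log₁₀(d/10) = 3.33 + 3.756 = 7.086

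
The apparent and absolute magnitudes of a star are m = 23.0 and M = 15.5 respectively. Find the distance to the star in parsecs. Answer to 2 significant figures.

d ≈ 320 pc

Distance modulus: m − M = 23.0 − (15.5) = 7.500
m − M = 5 log₁₀ d − 5
log₁₀ d = (m − M)/5 + 1 = 2.5000
d = 10^2.5000 = 316.2 pc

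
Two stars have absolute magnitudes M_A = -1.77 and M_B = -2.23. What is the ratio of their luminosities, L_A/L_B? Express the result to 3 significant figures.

ΔM = M_A − M_B = 0.46
L_A/L_B = 10^(−0.4 ΔM) = 10^-0.184 = 0.6546

L_A/L_B ≈ 0.655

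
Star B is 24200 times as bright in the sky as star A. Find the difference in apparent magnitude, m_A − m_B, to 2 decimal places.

Pogson: Δm = −2.5 log₁₀(ratio) = −2.5 log₁₀(24200) = −2.5 × 4.3838 = -10.960
Star B is brighter so has the smaller magnitude: m_A − m_B is positive.

m_A − m_B ≈ 10.96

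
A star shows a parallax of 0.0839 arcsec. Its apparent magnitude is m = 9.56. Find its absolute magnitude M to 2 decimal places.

M ≈ 9.18

d = 1/p = 1/0.0839″ = 11.92 pc
5 log₁₀(d/10 pc) = 5 log₁₀(11.92) − 5 = 0.381
M = m − 5 log₁₀(d/10) = 9.56 − 0.381 = 9.179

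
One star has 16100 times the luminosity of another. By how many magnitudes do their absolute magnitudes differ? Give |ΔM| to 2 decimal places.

Pogson: ΔM = −2.5 log₁₀(ratio) = −2.5 log₁₀(16100) = −2.5 × 4.2068 = -10.517

|ΔM| ≈ 10.52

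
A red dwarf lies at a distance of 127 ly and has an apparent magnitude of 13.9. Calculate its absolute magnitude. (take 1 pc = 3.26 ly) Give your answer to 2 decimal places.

M ≈ 10.95

d = 127 ly / 3.26 = 38.96 pc
5 log₁₀(d/10 pc) = 5 log₁₀(38.96) − 5 = 2.953
M = m − 5 log₁₀(d/10) = 13.9 − 2.953 = 10.947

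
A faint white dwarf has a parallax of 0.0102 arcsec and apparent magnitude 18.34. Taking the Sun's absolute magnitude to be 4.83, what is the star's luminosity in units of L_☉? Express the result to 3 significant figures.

d = 1/p = 1/0.0102″ = 98.04 pc
M = m − 5 log₁₀ d + 5 = 18.34 − 5·1.9914 + 5 = 13.383
M − M_☉ = 13.383 − 4.83 = 8.553
L/L_☉ = 10^(−0.4 × 8.553) = 3.791×10^-4

L/L_☉ ≈ 3.79×10^-4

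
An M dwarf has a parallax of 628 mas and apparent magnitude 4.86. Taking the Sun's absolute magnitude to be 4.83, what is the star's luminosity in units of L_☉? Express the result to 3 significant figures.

L/L_☉ ≈ 0.0247

d = 1/p = 1000/628 mas = 1.592 pc
M = m − 5 log₁₀ d + 5 = 4.86 − 5·0.2020 + 5 = 8.850
M − M_☉ = 8.850 − 4.83 = 4.020
L/L_☉ = 10^(−0.4 × 4.020) = 0.02466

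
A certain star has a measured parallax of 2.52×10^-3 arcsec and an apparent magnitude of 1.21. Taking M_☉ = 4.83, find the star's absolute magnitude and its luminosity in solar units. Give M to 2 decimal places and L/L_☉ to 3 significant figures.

M ≈ -6.78; L/L_☉ ≈ 44200

d = 1/p = 1/2.52×10^-3″ = 396.8 pc
M = m − 5 log₁₀ d + 5 = 1.21 − 5·2.5986 + 5 = -6.783
M − M_☉ = -6.783 − 4.83 = -11.613
L/L_☉ = 10^(−0.4 × -11.613) = 44180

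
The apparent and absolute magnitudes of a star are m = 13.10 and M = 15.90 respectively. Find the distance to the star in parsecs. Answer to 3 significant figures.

Distance modulus: m − M = 13.10 − (15.90) = -2.800
m − M = 5 log₁₀ d − 5
log₁₀ d = (m − M)/5 + 1 = 0.4400
d = 10^0.4400 = 2.754 pc

d ≈ 2.75 pc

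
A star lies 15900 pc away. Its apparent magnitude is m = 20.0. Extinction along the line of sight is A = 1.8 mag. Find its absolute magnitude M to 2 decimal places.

M ≈ 2.19

5 log₁₀(d/10 pc) = 5 log₁₀(15900) − 5 = 16.007
M = m − 5 log₁₀(d/10) − A = 20.0 − 16.007 − 1.8 = 2.193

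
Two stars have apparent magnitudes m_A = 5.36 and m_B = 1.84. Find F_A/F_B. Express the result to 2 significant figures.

F_A/F_B ≈ 0.039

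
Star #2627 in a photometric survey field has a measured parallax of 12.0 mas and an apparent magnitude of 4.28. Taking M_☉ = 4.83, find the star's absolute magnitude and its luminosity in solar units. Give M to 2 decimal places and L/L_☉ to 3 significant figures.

M ≈ -0.32; L/L_☉ ≈ 115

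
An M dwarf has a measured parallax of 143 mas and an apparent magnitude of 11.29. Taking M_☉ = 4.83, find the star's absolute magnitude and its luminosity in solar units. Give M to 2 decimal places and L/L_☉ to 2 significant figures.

d = 1/p = 1000/143 mas = 6.993 pc
M = m − 5 log₁₀ d + 5 = 11.29 − 5·0.8447 + 5 = 12.067
M − M_☉ = 12.067 − 4.83 = 7.237
L/L_☉ = 10^(−0.4 × 7.237) = 1.274×10^-3

M ≈ 12.07; L/L_☉ ≈ 1.3×10^-3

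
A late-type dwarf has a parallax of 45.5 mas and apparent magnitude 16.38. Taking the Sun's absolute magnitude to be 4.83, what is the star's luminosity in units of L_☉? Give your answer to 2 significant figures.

L/L_☉ ≈ 1.2×10^-4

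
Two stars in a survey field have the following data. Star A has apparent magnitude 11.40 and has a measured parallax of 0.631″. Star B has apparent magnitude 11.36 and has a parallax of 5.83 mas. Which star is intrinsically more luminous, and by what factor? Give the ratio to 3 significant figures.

Star A: d = 1/p = 1/0.631″ = 1.585 pc
Star A: M = m − 5 log₁₀ d + 5 = 11.40 − 5·0.2000 + 5 = 15.400
Star B: p = 5.83 mas = 5.83×10^-3″ → d = 1/p = 171.5 pc
Star B: M = m − 5 log₁₀ d + 5 = 11.36 − 5·2.2343 + 5 = 5.188
ΔM = M_A − M_B = 15.400 − (5.188) = 10.212; smaller M is more luminous → Star B.
L ratio = 10^(0.4 |ΔM|) = 10^4.085 = 12150

Star B is more luminous, by a factor of 12200.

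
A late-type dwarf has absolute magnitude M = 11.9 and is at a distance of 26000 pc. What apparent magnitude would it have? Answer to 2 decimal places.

m ≈ 28.97

m = M + 5 log₁₀ d − 5 = 11.9 + 5·4.4150 − 5 = 28.975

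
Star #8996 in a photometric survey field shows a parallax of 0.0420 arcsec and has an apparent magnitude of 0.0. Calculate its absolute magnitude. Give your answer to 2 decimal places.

d = 1/p = 1/0.0420″ = 23.81 pc
5 log₁₀(d/10 pc) = 5 log₁₀(23.81) − 5 = 1.884
M = m − 5 log₁₀(d/10) = 0.0 − 1.884 = -1.884

M ≈ -1.88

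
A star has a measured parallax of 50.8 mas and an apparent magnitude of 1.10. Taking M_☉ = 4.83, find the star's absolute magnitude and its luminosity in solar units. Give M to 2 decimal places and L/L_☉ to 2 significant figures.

M ≈ -0.37; L/L_☉ ≈ 120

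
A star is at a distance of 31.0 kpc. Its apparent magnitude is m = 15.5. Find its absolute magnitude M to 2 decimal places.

M ≈ -1.96

d = 31.0 kpc = 31000 pc
5 log₁₀(d/10 pc) = 5 log₁₀(31000) − 5 = 17.457
M = m − 5 log₁₀(d/10) = 15.5 − 17.457 = -1.957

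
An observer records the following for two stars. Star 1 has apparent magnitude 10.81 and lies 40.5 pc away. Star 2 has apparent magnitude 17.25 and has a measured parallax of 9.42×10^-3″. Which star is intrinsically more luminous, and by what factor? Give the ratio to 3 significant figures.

Star 1 is more luminous, by a factor of 54.8.

Star 1: M = m − 5 log₁₀ d + 5 = 10.81 − 5·1.6075 + 5 = 7.773
Star 2: d = 1/p = 1/9.42×10^-3″ = 106.2 pc
Star 2: M = m − 5 log₁₀ d + 5 = 17.25 − 5·2.0259 + 5 = 12.120
ΔM = M_1 − M_2 = 7.773 − (12.120) = -4.348; smaller M is more luminous → Star 1.
L ratio = 10^(0.4 |ΔM|) = 10^1.739 = 54.83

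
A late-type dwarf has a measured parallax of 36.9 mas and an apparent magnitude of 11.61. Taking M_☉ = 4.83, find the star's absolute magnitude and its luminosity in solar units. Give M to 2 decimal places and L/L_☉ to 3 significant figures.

M ≈ 9.45; L/L_☉ ≈ 0.0143

d = 1/p = 1000/36.9 mas = 27.10 pc
M = m − 5 log₁₀ d + 5 = 11.61 − 5·1.4330 + 5 = 9.445
M − M_☉ = 9.445 − 4.83 = 4.615
L/L_☉ = 10^(−0.4 × 4.615) = 0.01425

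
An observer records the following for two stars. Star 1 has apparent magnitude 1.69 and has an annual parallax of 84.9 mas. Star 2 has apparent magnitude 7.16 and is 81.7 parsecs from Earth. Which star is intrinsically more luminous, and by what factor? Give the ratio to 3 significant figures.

Star 1: p = 84.9 mas = 0.0849″ → d = 1/p = 11.78 pc
Star 1: M = m − 5 log₁₀ d + 5 = 1.69 − 5·1.0711 + 5 = 1.335
Star 2: M = m − 5 log₁₀ d + 5 = 7.16 − 5·1.9122 + 5 = 2.599
ΔM = M_1 − M_2 = 1.335 − (2.599) = -1.264; smaller M is more luminous → Star 1.
L ratio = 10^(0.4 |ΔM|) = 10^0.506 = 3.204

Star 1 is more luminous, by a factor of 3.20.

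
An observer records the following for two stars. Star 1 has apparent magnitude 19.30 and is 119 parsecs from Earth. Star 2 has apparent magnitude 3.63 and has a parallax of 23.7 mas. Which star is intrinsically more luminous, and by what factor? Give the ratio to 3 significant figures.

Star 1: M = m − 5 log₁₀ d + 5 = 19.30 − 5·2.0755 + 5 = 13.922
Star 2: p = 23.7 mas = 0.0237″ → d = 1/p = 42.19 pc
Star 2: M = m − 5 log₁₀ d + 5 = 3.63 − 5·1.6253 + 5 = 0.504
ΔM = M_1 − M_2 = 13.922 − (0.504) = 13.419; smaller M is more luminous → Star 2.
L ratio = 10^(0.4 |ΔM|) = 10^5.367 = 233000

Star 2 is more luminous, by a factor of 233000.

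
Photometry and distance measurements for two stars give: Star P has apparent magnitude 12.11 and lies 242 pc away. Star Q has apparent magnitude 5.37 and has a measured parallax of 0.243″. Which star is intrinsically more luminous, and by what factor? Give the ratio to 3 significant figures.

Star P is more luminous, by a factor of 6.96.

Star P: M = m − 5 log₁₀ d + 5 = 12.11 − 5·2.3838 + 5 = 5.191
Star Q: d = 1/p = 1/0.243″ = 4.115 pc
Star Q: M = m − 5 log₁₀ d + 5 = 5.37 − 5·0.6144 + 5 = 7.298
ΔM = M_P − M_Q = 5.191 − (7.298) = -2.107; smaller M is more luminous → Star P.
L ratio = 10^(0.4 |ΔM|) = 10^0.843 = 6.964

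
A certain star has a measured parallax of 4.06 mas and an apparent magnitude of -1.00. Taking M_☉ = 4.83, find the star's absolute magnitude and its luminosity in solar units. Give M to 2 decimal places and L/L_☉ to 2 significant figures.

M ≈ -7.96; L/L_☉ ≈ 130000

d = 1/p = 1000/4.06 mas = 246.3 pc
M = m − 5 log₁₀ d + 5 = -1.00 − 5·2.3915 + 5 = -7.957
M − M_☉ = -7.957 − 4.83 = -12.787
L/L_☉ = 10^(−0.4 × -12.787) = 130300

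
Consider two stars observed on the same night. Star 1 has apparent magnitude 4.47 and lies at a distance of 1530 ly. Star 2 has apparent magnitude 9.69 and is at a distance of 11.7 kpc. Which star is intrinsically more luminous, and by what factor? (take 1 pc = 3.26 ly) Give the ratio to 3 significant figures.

Star 1: d = 1530 ly / 3.26 = 469.3 pc
Star 1: M = m − 5 log₁₀ d + 5 = 4.47 − 5·2.6715 + 5 = -3.887
Star 2: d = 11.7 kpc = 11700 pc
Star 2: M = m − 5 log₁₀ d + 5 = 9.69 − 5·4.0682 + 5 = -5.651
ΔM = M_1 − M_2 = -3.887 − (-5.651) = 1.764; smaller M is more luminous → Star 2.
L ratio = 10^(0.4 |ΔM|) = 10^0.705 = 5.075

Star 2 is more luminous, by a factor of 5.07.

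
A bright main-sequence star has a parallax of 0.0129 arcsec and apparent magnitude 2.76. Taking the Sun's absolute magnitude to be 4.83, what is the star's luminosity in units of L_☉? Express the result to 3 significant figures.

L/L_☉ ≈ 404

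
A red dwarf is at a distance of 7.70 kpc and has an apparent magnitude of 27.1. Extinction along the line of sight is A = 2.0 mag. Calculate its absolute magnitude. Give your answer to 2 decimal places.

d = 7.70 kpc = 7700 pc
5 log₁₀(d/10 pc) = 5 log₁₀(7700) − 5 = 14.432
M = m − 5 log₁₀(d/10) − A = 27.1 − 14.432 − 2.0 = 10.668

M ≈ 10.67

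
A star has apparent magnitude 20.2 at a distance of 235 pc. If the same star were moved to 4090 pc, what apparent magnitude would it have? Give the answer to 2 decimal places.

m ≈ 26.40

Flux ∝ 1/d², so Δm = 5 log₁₀(d₂/d₁) = 5 log₁₀(4090/235) = 6.203
m₂ = m₁ + Δm = 20.2 + (6.203) = 26.403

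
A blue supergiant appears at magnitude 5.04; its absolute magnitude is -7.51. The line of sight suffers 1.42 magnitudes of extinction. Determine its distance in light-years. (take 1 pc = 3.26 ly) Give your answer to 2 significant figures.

d ≈ 5500 ly

m − M = 5 log₁₀(d/10 pc) + A  ⇒  5.04 − (-7.51) − 1.42 = 5 log₁₀(d/10)
11.130 = 5 log₁₀(d/10)
log₁₀ d = (m − M − A)/5 + 1 = 3.2260
d = 10^3.2260 = 1683 pc
= 5486 ly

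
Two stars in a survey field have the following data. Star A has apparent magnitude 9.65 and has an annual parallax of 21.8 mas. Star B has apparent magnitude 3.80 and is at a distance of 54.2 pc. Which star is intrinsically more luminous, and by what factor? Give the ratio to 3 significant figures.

Star B is more luminous, by a factor of 305.

Star A: p = 21.8 mas = 0.0218″ → d = 1/p = 45.87 pc
Star A: M = m − 5 log₁₀ d + 5 = 9.65 − 5·1.6615 + 5 = 6.342
Star B: M = m − 5 log₁₀ d + 5 = 3.80 − 5·1.7340 + 5 = 0.130
ΔM = M_A − M_B = 6.342 − (0.130) = 6.212; smaller M is more luminous → Star B.
L ratio = 10^(0.4 |ΔM|) = 10^2.485 = 305.4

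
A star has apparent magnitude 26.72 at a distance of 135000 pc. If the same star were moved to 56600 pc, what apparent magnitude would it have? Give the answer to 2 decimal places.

m ≈ 24.83

Flux ∝ 1/d², so Δm = 5 log₁₀(d₂/d₁) = 5 log₁₀(56600/135000) = -1.888
m₂ = m₁ + Δm = 26.72 + (-1.888) = 24.832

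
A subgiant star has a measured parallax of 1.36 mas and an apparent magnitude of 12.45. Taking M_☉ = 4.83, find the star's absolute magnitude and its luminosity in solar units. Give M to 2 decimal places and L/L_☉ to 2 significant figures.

M ≈ 3.12; L/L_☉ ≈ 4.8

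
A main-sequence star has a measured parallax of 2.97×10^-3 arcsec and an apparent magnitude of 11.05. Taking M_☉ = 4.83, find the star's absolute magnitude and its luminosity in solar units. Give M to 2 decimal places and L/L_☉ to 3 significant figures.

d = 1/p = 1/2.97×10^-3″ = 336.7 pc
M = m − 5 log₁₀ d + 5 = 11.05 − 5·2.5272 + 5 = 3.414
M − M_☉ = 3.414 − 4.83 = -1.416
L/L_☉ = 10^(−0.4 × -1.416) = 3.685

M ≈ 3.41; L/L_☉ ≈ 3.69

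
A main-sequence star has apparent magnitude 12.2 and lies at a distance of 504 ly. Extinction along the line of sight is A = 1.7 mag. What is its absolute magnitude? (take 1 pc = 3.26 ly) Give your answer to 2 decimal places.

d = 504 ly / 3.26 = 154.6 pc
5 log₁₀(d/10 pc) = 5 log₁₀(154.6) − 5 = 5.946
M = m − 5 log₁₀(d/10) − A = 12.2 − 5.946 − 1.7 = 4.554

M ≈ 4.55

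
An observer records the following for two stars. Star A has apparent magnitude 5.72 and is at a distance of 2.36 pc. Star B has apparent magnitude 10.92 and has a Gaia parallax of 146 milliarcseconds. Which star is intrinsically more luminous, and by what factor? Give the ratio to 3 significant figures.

Star A is more luminous, by a factor of 14.3.

Star A: M = m − 5 log₁₀ d + 5 = 5.72 − 5·0.3729 + 5 = 8.855
Star B: p = 146 mas = 0.146″ → d = 1/p = 6.849 pc
Star B: M = m − 5 log₁₀ d + 5 = 10.92 − 5·0.8356 + 5 = 11.742
ΔM = M_A − M_B = 8.855 − (11.742) = -2.886; smaller M is more luminous → Star A.
L ratio = 10^(0.4 |ΔM|) = 10^1.155 = 14.27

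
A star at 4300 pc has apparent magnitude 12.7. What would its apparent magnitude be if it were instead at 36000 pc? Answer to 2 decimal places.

Flux ∝ 1/d², so Δm = 5 log₁₀(d₂/d₁) = 5 log₁₀(36000/4300) = 4.614
m₂ = m₁ + Δm = 12.7 + (4.614) = 17.314

m ≈ 17.31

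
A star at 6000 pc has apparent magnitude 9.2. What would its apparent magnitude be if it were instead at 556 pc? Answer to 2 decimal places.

m ≈ 4.03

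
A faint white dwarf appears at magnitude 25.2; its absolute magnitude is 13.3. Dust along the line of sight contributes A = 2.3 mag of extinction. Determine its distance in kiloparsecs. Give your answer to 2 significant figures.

m − M = 5 log₁₀(d/10 pc) + A  ⇒  25.2 − (13.3) − 2.3 = 5 log₁₀(d/10)
9.600 = 5 log₁₀(d/10)
log₁₀ d = (m − M − A)/5 + 1 = 2.9200
d = 10^2.9200 = 831.8 pc
= 0.8318 kpc

d ≈ 0.83 kpc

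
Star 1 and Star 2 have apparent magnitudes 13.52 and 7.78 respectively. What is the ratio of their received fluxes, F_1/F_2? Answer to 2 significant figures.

F_1/F_2 ≈ 5.1×10^-3

Δm = 13.52 − (7.78) = 5.74
Flux ratio = 10^(−0.4 Δm) = 10^(−0.4 × 5.74) = 10^-2.296 = 5.058×10^-3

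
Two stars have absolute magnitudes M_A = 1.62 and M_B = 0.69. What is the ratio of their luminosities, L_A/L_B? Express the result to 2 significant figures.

ΔM = M_A − M_B = 0.93
L_A/L_B = 10^(−0.4 ΔM) = 10^-0.372 = 0.4246

L_A/L_B ≈ 0.42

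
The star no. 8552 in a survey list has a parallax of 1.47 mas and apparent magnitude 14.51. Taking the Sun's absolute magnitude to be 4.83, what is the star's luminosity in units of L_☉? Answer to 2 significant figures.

d = 1/p = 1000/1.47 mas = 680.3 pc
M = m − 5 log₁₀ d + 5 = 14.51 − 5·2.8327 + 5 = 5.347
M − M_☉ = 5.347 − 4.83 = 0.517
L/L_☉ = 10^(−0.4 × 0.517) = 0.6214

L/L_☉ ≈ 0.62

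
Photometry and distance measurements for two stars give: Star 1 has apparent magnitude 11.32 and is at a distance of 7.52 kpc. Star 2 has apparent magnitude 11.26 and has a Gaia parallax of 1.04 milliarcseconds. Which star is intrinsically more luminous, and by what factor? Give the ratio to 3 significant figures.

Star 1: d = 7.52 kpc = 7520 pc
Star 1: M = m − 5 log₁₀ d + 5 = 11.32 − 5·3.8762 + 5 = -3.061
Star 2: p = 1.04 mas = 1.04×10^-3″ → d = 1/p = 961.5 pc
Star 2: M = m − 5 log₁₀ d + 5 = 11.26 − 5·2.9830 + 5 = 1.345
ΔM = M_1 − M_2 = -3.061 − (1.345) = -4.406; smaller M is more luminous → Star 1.
L ratio = 10^(0.4 |ΔM|) = 10^1.763 = 57.88

Star 1 is more luminous, by a factor of 57.9.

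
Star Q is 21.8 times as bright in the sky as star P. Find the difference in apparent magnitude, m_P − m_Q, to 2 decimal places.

m_P − m_Q ≈ 3.35

Pogson: Δm = −2.5 log₁₀(ratio) = −2.5 log₁₀(21.8) = −2.5 × 1.3385 = -3.346
Star Q is brighter so has the smaller magnitude: m_P − m_Q is positive.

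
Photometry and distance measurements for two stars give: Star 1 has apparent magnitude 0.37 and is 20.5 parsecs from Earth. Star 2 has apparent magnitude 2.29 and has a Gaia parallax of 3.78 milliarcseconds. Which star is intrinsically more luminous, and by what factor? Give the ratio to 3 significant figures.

Star 2 is more luminous, by a factor of 28.4.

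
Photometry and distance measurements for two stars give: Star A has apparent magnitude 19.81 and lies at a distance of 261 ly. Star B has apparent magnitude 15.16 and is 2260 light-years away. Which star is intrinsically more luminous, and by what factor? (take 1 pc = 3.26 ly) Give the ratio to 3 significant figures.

Star B is more luminous, by a factor of 5430.

Star A: d = 261 ly / 3.26 = 80.06 pc
Star A: M = m − 5 log₁₀ d + 5 = 19.81 − 5·1.9034 + 5 = 15.293
Star B: d = 2260 ly / 3.26 = 693.3 pc
Star B: M = m − 5 log₁₀ d + 5 = 15.16 − 5·2.8409 + 5 = 5.956
ΔM = M_A − M_B = 15.293 − (5.956) = 9.337; smaller M is more luminous → Star B.
L ratio = 10^(0.4 |ΔM|) = 10^3.735 = 5432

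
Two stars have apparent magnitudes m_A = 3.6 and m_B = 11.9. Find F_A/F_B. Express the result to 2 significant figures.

Δm = 3.6 − (11.9) = -8.3
Flux ratio = 10^(−0.4 Δm) = 10^(−0.4 × -8.3) = 10^3.320 = 2089

F_A/F_B ≈ 2100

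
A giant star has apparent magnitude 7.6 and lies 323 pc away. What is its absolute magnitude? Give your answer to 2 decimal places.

5 log₁₀(d/10 pc) = 5 log₁₀(323.0) − 5 = 7.546
M = m − 5 log₁₀(d/10) = 7.6 − 7.546 = 0.054

M ≈ 0.05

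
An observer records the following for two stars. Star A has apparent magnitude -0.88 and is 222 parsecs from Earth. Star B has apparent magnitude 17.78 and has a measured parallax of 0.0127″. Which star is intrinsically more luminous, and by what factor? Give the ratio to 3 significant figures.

Star A: M = m − 5 log₁₀ d + 5 = -0.88 − 5·2.3464 + 5 = -7.612
Star B: d = 1/p = 1/0.0127″ = 78.74 pc
Star B: M = m − 5 log₁₀ d + 5 = 17.78 − 5·1.8962 + 5 = 13.299
ΔM = M_A − M_B = -7.612 − (13.299) = -20.911; smaller M is more luminous → Star A.
L ratio = 10^(0.4 |ΔM|) = 10^8.364 = 2.314×10^8

Star A is more luminous, by a factor of 2.31×10^8.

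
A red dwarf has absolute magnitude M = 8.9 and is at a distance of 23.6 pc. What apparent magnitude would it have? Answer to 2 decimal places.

m ≈ 10.76

m = M + 5 log₁₀ d − 5 = 8.9 + 5·1.3729 − 5 = 10.765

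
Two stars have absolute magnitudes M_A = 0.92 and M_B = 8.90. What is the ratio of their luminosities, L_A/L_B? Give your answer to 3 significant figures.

L_A/L_B ≈ 1560

ΔM = M_A − M_B = -7.98
L_A/L_B = 10^(−0.4 ΔM) = 10^3.192 = 1556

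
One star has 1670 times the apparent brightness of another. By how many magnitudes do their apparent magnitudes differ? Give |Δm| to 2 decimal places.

Pogson: Δm = −2.5 log₁₀(ratio) = −2.5 log₁₀(1670) = −2.5 × 3.2227 = -8.057

|Δm| ≈ 8.06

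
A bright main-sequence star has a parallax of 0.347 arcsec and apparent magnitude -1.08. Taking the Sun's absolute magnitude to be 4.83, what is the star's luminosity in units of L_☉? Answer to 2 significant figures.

L/L_☉ ≈ 19

d = 1/p = 1/0.347″ = 2.882 pc
M = m − 5 log₁₀ d + 5 = -1.08 − 5·0.4597 + 5 = 1.622
M − M_☉ = 1.622 − 4.83 = -3.208
L/L_☉ = 10^(−0.4 × -3.208) = 19.20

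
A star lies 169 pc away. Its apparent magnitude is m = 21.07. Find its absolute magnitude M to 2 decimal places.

M ≈ 14.93

5 log₁₀(d/10 pc) = 5 log₁₀(169.0) − 5 = 6.139
M = m − 5 log₁₀(d/10) = 21.07 − 6.139 = 14.931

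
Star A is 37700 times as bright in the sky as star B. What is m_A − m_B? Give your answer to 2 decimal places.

m_A − m_B ≈ -11.44

Pogson: Δm = −2.5 log₁₀(ratio) = −2.5 log₁₀(37700) = −2.5 × 4.5763 = -11.441
Star A is brighter, so it has the smaller magnitude: the difference is negative.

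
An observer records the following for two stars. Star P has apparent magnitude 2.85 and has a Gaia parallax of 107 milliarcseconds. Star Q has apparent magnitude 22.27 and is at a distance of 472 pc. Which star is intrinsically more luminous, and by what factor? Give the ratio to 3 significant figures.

Star P is more luminous, by a factor of 23000.

Star P: p = 107 mas = 0.107″ → d = 1/p = 9.346 pc
Star P: M = m − 5 log₁₀ d + 5 = 2.85 − 5·0.9706 + 5 = 2.997
Star Q: M = m − 5 log₁₀ d + 5 = 22.27 − 5·2.6739 + 5 = 13.900
ΔM = M_P − M_Q = 2.997 − (13.900) = -10.903; smaller M is more luminous → Star P.
L ratio = 10^(0.4 |ΔM|) = 10^4.361 = 22980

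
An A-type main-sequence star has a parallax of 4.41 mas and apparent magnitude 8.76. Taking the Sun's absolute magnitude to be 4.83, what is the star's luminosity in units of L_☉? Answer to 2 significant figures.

d = 1/p = 1000/4.41 mas = 226.8 pc
M = m − 5 log₁₀ d + 5 = 8.76 − 5·2.3556 + 5 = 1.982
M − M_☉ = 1.982 − 4.83 = -2.848
L/L_☉ = 10^(−0.4 × -2.848) = 13.78

L/L_☉ ≈ 14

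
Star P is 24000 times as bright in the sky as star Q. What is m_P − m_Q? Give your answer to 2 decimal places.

m_P − m_Q ≈ -10.95

Pogson: Δm = −2.5 log₁₀(ratio) = −2.5 log₁₀(24000) = −2.5 × 4.3802 = -10.951
Star P is brighter, so it has the smaller magnitude: the difference is negative.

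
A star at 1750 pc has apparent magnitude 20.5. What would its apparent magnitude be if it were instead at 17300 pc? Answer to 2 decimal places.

m ≈ 25.48

Flux ∝ 1/d², so Δm = 5 log₁₀(d₂/d₁) = 5 log₁₀(17300/1750) = 4.975
m₂ = m₁ + Δm = 20.5 + (4.975) = 25.475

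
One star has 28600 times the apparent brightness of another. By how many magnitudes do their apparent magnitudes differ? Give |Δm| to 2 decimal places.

|Δm| ≈ 11.14

Pogson: Δm = −2.5 log₁₀(ratio) = −2.5 log₁₀(28600) = −2.5 × 4.4564 = -11.141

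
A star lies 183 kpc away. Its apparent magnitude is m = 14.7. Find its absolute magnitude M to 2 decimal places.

d = 183 kpc = 183000 pc
5 log₁₀(d/10 pc) = 5 log₁₀(183000) − 5 = 21.312
M = m − 5 log₁₀(d/10) = 14.7 − 21.312 = -6.612

M ≈ -6.61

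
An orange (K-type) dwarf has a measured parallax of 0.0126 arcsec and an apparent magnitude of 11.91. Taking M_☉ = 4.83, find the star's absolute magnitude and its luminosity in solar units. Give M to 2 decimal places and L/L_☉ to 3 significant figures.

M ≈ 7.41; L/L_☉ ≈ 0.0927

d = 1/p = 1/0.0126″ = 79.37 pc
M = m − 5 log₁₀ d + 5 = 11.91 − 5·1.8996 + 5 = 7.412
M − M_☉ = 7.412 − 4.83 = 2.582
L/L_☉ = 10^(−0.4 × 2.582) = 0.09274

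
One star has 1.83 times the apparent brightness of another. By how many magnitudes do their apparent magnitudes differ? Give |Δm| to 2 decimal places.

Pogson: Δm = −2.5 log₁₀(ratio) = −2.5 log₁₀(1.83) = −2.5 × 0.2625 = -0.656

|Δm| ≈ 0.66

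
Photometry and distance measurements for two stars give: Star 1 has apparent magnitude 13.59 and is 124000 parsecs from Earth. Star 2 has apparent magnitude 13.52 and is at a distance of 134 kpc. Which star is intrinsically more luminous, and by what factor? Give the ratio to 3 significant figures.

Star 1: M = m − 5 log₁₀ d + 5 = 13.59 − 5·5.0934 + 5 = -6.877
Star 2: d = 134 kpc = 134000 pc
Star 2: M = m − 5 log₁₀ d + 5 = 13.52 − 5·5.1271 + 5 = -7.116
ΔM = M_1 − M_2 = -6.877 − (-7.116) = 0.238; smaller M is more luminous → Star 2.
L ratio = 10^(0.4 |ΔM|) = 10^0.095 = 1.246

Star 2 is more luminous, by a factor of 1.25.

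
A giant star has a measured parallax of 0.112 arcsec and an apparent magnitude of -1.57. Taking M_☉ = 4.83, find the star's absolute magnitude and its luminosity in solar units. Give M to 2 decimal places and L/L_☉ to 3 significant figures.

M ≈ -1.32; L/L_☉ ≈ 289

d = 1/p = 1/0.112″ = 8.929 pc
M = m − 5 log₁₀ d + 5 = -1.57 − 5·0.9508 + 5 = -1.324
M − M_☉ = -1.324 − 4.83 = -6.154
L/L_☉ = 10^(−0.4 × -6.154) = 289.4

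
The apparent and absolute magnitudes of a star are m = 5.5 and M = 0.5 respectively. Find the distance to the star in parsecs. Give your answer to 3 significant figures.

μ = m − M = 5.000
m − M = 5 log₁₀ d − 5
log₁₀ d = (m − M)/5 + 1 = 2.0000
d = 10^2.0000 = 100.0 pc

d ≈ 100 pc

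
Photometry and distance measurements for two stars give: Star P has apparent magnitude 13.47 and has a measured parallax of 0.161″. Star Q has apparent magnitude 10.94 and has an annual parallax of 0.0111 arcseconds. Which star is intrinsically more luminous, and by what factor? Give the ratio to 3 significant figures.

Star Q is more luminous, by a factor of 2160.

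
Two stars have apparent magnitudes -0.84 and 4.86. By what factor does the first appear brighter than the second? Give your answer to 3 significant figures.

Magnitude difference = -5.70
Flux ratio = 10^(−0.4 Δm) = 10^(−0.4 × -5.70) = 10^2.280 = 190.5

191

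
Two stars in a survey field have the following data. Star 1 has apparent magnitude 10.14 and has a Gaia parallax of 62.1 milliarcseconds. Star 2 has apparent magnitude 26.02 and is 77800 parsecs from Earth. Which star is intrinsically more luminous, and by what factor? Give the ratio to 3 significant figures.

Star 1: p = 62.1 mas = 0.0621″ → d = 1/p = 16.10 pc
Star 1: M = m − 5 log₁₀ d + 5 = 10.14 − 5·1.2069 + 5 = 9.105
Star 2: M = m − 5 log₁₀ d + 5 = 26.02 − 5·4.8910 + 5 = 6.565
ΔM = M_1 − M_2 = 9.105 − (6.565) = 2.540; smaller M is more luminous → Star 2.
L ratio = 10^(0.4 |ΔM|) = 10^1.016 = 10.38

Star 2 is more luminous, by a factor of 10.4.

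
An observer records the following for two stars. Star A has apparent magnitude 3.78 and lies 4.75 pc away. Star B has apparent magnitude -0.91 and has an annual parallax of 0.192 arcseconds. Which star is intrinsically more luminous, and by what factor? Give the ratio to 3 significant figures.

Star A: M = m − 5 log₁₀ d + 5 = 3.78 − 5·0.6767 + 5 = 5.397
Star B: d = 1/p = 1/0.192″ = 5.208 pc
Star B: M = m − 5 log₁₀ d + 5 = -0.91 − 5·0.7167 + 5 = 0.507
ΔM = M_A − M_B = 5.397 − (0.507) = 4.890; smaller M is more luminous → Star B.
L ratio = 10^(0.4 |ΔM|) = 10^1.956 = 90.37

Star B is more luminous, by a factor of 90.4.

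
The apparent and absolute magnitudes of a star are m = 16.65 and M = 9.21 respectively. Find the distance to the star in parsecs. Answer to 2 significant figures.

d ≈ 310 pc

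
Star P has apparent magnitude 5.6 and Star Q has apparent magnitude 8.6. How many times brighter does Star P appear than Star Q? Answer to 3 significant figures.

15.8

Δm = 5.6 − (8.6) = -3.0
Flux ratio = 10^(−0.4 Δm) = 10^(−0.4 × -3.0) = 10^1.200 = 15.85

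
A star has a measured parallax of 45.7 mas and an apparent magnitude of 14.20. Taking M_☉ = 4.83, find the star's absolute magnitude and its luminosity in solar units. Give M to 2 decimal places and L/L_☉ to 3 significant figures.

M ≈ 12.50; L/L_☉ ≈ 8.55×10^-4

d = 1/p = 1000/45.7 mas = 21.88 pc
M = m − 5 log₁₀ d + 5 = 14.20 − 5·1.3401 + 5 = 12.500
M − M_☉ = 12.500 − 4.83 = 7.670
L/L_☉ = 10^(−0.4 × 7.670) = 8.554×10^-4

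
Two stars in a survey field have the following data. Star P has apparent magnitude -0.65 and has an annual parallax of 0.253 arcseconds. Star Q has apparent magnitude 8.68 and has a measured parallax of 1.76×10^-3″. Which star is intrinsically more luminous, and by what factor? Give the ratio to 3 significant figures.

Star P: d = 1/p = 1/0.253″ = 3.953 pc
Star P: M = m − 5 log₁₀ d + 5 = -0.65 − 5·0.5969 + 5 = 1.366
Star Q: d = 1/p = 1/1.76×10^-3″ = 568.2 pc
Star Q: M = m − 5 log₁₀ d + 5 = 8.68 − 5·2.7545 + 5 = -0.092
ΔM = M_P − M_Q = 1.366 − (-0.092) = 1.458; smaller M is more luminous → Star Q.
L ratio = 10^(0.4 |ΔM|) = 10^0.583 = 3.830

Star Q is more luminous, by a factor of 3.83.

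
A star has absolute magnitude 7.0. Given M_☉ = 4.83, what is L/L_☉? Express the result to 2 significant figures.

L/L_☉ ≈ 0.14

M − M_☉ = 7.0 − 4.83 = 2.170
L/L_☉ = 10^(−0.4 (M − M_☉)) = 10^-0.868 = 0.1355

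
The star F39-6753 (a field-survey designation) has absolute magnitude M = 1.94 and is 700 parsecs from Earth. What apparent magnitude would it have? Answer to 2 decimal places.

m ≈ 11.17

m = M + 5 log₁₀ d − 5 = 1.94 + 5·2.8451 − 5 = 11.165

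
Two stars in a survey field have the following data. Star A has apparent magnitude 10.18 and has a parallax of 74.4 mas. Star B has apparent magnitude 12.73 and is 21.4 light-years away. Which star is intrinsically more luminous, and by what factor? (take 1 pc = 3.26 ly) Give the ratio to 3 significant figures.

Star A is more luminous, by a factor of 43.9.

Star A: p = 74.4 mas = 0.0744″ → d = 1/p = 13.44 pc
Star A: M = m − 5 log₁₀ d + 5 = 10.18 − 5·1.1284 + 5 = 9.538
Star B: d = 21.4 ly / 3.26 = 6.564 pc
Star B: M = m − 5 log₁₀ d + 5 = 12.73 − 5·0.8172 + 5 = 13.644
ΔM = M_A − M_B = 9.538 − (13.644) = -4.106; smaller M is more luminous → Star A.
L ratio = 10^(0.4 |ΔM|) = 10^1.642 = 43.90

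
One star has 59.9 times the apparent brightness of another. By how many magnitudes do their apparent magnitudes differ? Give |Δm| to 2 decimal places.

|Δm| ≈ 4.44

Pogson: Δm = −2.5 log₁₀(ratio) = −2.5 log₁₀(59.9) = −2.5 × 1.7774 = -4.444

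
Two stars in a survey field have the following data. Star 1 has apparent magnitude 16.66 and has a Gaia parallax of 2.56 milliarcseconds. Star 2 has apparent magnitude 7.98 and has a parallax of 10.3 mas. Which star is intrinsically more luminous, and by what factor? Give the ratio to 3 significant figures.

Star 2 is more luminous, by a factor of 183.

Star 1: p = 2.56 mas = 2.56×10^-3″ → d = 1/p = 390.6 pc
Star 1: M = m − 5 log₁₀ d + 5 = 16.66 − 5·2.5918 + 5 = 8.701
Star 2: p = 10.3 mas = 0.0103″ → d = 1/p = 97.09 pc
Star 2: M = m − 5 log₁₀ d + 5 = 7.98 − 5·1.9872 + 5 = 3.044
ΔM = M_1 − M_2 = 8.701 − (3.044) = 5.657; smaller M is more luminous → Star 2.
L ratio = 10^(0.4 |ΔM|) = 10^2.263 = 183.1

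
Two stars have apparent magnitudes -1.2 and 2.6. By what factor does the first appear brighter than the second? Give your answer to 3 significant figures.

Magnitude difference = -3.8
Flux ratio = 10^(−0.4 Δm) = 10^(−0.4 × -3.8) = 10^1.520 = 33.11

33.1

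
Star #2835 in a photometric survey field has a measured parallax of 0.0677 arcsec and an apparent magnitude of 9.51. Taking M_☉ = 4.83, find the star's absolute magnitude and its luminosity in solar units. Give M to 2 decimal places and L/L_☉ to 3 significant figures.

d = 1/p = 1/0.0677″ = 14.77 pc
M = m − 5 log₁₀ d + 5 = 9.51 − 5·1.1694 + 5 = 8.663
M − M_☉ = 8.663 − 4.83 = 3.833
L/L_☉ = 10^(−0.4 × 3.833) = 0.02930

M ≈ 8.66; L/L_☉ ≈ 0.0293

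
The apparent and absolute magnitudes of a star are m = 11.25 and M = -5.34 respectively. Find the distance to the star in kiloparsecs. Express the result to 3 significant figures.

d ≈ 20.8 kpc

Distance modulus: m − M = 11.25 − (-5.34) = 16.590
m − M = 5 log₁₀ d − 5
log₁₀ d = (m − M)/5 + 1 = 4.3180
d = 10^4.3180 = 20800 pc
= 20.80 kpc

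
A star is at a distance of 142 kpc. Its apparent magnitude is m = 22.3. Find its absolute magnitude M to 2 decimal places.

d = 142 kpc = 142000 pc
5 log₁₀(d/10 pc) = 5 log₁₀(142000) − 5 = 20.761
M = m − 5 log₁₀(d/10) = 22.3 − 20.761 = 1.539

M ≈ 1.54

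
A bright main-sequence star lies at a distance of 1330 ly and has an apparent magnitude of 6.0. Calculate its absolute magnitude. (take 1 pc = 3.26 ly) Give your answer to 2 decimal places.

M ≈ -2.05

d = 1330 ly / 3.26 = 408.0 pc
5 log₁₀(d/10 pc) = 5 log₁₀(408.0) − 5 = 8.053
M = m − 5 log₁₀(d/10) = 6.0 − 8.053 = -2.053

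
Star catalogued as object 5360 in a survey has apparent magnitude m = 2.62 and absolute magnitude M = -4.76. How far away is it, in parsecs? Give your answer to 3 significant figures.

d ≈ 299 pc

μ = m − M = 7.380
m − M = 5 log₁₀ d − 5
log₁₀ d = (m − M)/5 + 1 = 2.4760
d = 10^2.4760 = 299.2 pc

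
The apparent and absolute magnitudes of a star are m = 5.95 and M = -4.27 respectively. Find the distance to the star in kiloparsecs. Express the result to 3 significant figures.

d ≈ 1.11 kpc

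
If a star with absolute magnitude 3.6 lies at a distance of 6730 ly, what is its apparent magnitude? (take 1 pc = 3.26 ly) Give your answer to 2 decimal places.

m ≈ 15.17

d = 6730 ly / 3.26 = 2064 pc
m = M + 5 log₁₀ d − 5 = 3.6 + 5·3.3148 − 5 = 15.174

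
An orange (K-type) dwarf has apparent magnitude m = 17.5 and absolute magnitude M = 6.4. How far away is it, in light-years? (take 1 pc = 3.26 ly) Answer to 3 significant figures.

d ≈ 5410 ly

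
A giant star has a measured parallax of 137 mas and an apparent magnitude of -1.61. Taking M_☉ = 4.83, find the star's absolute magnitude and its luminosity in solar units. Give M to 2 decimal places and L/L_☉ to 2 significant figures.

M ≈ -0.93; L/L_☉ ≈ 200

d = 1/p = 1000/137 mas = 7.299 pc
M = m − 5 log₁₀ d + 5 = -1.61 − 5·0.8633 + 5 = -0.926
M − M_☉ = -0.926 − 4.83 = -5.756
L/L_☉ = 10^(−0.4 × -5.756) = 200.7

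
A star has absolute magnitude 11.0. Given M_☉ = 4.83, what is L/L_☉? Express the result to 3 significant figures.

L/L_☉ ≈ 3.40×10^-3

M − M_☉ = 11.0 − 4.83 = 6.170
L/L_☉ = 10^(−0.4 (M − M_☉)) = 10^-2.468 = 3.404×10^-3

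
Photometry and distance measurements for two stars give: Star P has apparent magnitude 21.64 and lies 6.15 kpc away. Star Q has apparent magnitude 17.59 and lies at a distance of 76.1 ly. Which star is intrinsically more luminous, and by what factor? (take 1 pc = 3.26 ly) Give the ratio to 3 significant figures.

Star P is more luminous, by a factor of 1670.

Star P: d = 6.15 kpc = 6150 pc
Star P: M = m − 5 log₁₀ d + 5 = 21.64 − 5·3.7889 + 5 = 7.696
Star Q: d = 76.1 ly / 3.26 = 23.34 pc
Star Q: M = m − 5 log₁₀ d + 5 = 17.59 − 5·1.3682 + 5 = 15.749
ΔM = M_P − M_Q = 7.696 − (15.749) = -8.054; smaller M is more luminous → Star P.
L ratio = 10^(0.4 |ΔM|) = 10^3.221 = 1665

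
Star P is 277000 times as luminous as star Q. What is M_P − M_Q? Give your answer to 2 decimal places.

M_P − M_Q ≈ -13.61

Pogson: ΔM = −2.5 log₁₀(ratio) = −2.5 log₁₀(277000) = −2.5 × 5.4425 = -13.606
Star P is brighter, so it has the smaller magnitude: the difference is negative.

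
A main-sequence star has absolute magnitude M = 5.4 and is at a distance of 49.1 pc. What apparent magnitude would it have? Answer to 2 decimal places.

m = M + 5 log₁₀ d − 5 = 5.4 + 5·1.6911 − 5 = 8.855

m ≈ 8.86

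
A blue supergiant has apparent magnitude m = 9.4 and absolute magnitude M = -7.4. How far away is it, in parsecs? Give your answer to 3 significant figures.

d ≈ 22900 pc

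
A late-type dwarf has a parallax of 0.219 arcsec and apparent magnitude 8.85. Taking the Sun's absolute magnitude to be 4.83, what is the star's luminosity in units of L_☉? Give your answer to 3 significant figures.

d = 1/p = 1/0.219″ = 4.566 pc
M = m − 5 log₁₀ d + 5 = 8.85 − 5·0.6596 + 5 = 10.552
M − M_☉ = 10.552 − 4.83 = 5.722
L/L_☉ = 10^(−0.4 × 5.722) = 5.142×10^-3

L/L_☉ ≈ 5.14×10^-3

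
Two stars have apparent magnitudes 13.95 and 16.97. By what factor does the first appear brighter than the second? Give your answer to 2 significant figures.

16

Magnitude difference = -3.02
Flux ratio = 10^(−0.4 Δm) = 10^(−0.4 × -3.02) = 10^1.208 = 16.14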